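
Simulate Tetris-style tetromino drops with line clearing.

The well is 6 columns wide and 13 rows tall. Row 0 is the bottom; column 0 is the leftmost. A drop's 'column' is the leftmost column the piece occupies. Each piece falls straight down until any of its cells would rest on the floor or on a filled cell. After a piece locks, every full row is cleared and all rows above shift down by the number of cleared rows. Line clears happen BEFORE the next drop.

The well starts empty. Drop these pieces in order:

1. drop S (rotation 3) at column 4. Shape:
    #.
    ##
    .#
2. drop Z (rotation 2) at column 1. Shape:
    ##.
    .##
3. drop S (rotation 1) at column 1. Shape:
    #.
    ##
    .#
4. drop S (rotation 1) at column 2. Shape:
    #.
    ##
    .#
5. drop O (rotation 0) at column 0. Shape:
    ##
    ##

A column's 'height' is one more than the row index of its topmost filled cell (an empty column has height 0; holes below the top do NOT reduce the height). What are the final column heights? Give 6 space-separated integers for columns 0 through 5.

Drop 1: S rot3 at col 4 lands with bottom-row=0; cleared 0 line(s) (total 0); column heights now [0 0 0 0 3 2], max=3
Drop 2: Z rot2 at col 1 lands with bottom-row=0; cleared 0 line(s) (total 0); column heights now [0 2 2 1 3 2], max=3
Drop 3: S rot1 at col 1 lands with bottom-row=2; cleared 0 line(s) (total 0); column heights now [0 5 4 1 3 2], max=5
Drop 4: S rot1 at col 2 lands with bottom-row=3; cleared 0 line(s) (total 0); column heights now [0 5 6 5 3 2], max=6
Drop 5: O rot0 at col 0 lands with bottom-row=5; cleared 0 line(s) (total 0); column heights now [7 7 6 5 3 2], max=7

Answer: 7 7 6 5 3 2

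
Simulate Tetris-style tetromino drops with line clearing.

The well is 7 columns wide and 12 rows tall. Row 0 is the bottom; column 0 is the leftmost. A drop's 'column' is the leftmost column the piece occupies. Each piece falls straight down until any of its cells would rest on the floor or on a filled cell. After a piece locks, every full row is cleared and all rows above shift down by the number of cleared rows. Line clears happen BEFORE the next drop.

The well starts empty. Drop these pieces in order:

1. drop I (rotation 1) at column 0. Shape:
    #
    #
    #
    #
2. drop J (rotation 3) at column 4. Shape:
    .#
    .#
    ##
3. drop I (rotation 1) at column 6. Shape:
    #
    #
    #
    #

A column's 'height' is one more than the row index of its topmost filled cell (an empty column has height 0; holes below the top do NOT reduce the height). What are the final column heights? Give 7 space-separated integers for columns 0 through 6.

Answer: 4 0 0 0 1 3 4

Derivation:
Drop 1: I rot1 at col 0 lands with bottom-row=0; cleared 0 line(s) (total 0); column heights now [4 0 0 0 0 0 0], max=4
Drop 2: J rot3 at col 4 lands with bottom-row=0; cleared 0 line(s) (total 0); column heights now [4 0 0 0 1 3 0], max=4
Drop 3: I rot1 at col 6 lands with bottom-row=0; cleared 0 line(s) (total 0); column heights now [4 0 0 0 1 3 4], max=4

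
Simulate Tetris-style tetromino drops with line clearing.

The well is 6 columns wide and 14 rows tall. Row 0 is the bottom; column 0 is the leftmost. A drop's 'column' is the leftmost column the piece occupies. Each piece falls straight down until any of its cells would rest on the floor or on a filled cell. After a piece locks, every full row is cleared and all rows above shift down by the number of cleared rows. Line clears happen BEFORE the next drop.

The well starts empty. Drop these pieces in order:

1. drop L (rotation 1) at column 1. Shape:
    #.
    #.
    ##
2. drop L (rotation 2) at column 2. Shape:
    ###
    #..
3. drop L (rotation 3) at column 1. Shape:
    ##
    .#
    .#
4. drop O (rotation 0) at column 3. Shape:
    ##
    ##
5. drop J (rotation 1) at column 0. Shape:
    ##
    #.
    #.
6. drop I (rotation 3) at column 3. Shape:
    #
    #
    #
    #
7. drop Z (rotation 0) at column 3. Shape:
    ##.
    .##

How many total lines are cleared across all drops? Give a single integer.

Answer: 0

Derivation:
Drop 1: L rot1 at col 1 lands with bottom-row=0; cleared 0 line(s) (total 0); column heights now [0 3 1 0 0 0], max=3
Drop 2: L rot2 at col 2 lands with bottom-row=1; cleared 0 line(s) (total 0); column heights now [0 3 3 3 3 0], max=3
Drop 3: L rot3 at col 1 lands with bottom-row=3; cleared 0 line(s) (total 0); column heights now [0 6 6 3 3 0], max=6
Drop 4: O rot0 at col 3 lands with bottom-row=3; cleared 0 line(s) (total 0); column heights now [0 6 6 5 5 0], max=6
Drop 5: J rot1 at col 0 lands with bottom-row=4; cleared 0 line(s) (total 0); column heights now [7 7 6 5 5 0], max=7
Drop 6: I rot3 at col 3 lands with bottom-row=5; cleared 0 line(s) (total 0); column heights now [7 7 6 9 5 0], max=9
Drop 7: Z rot0 at col 3 lands with bottom-row=8; cleared 0 line(s) (total 0); column heights now [7 7 6 10 10 9], max=10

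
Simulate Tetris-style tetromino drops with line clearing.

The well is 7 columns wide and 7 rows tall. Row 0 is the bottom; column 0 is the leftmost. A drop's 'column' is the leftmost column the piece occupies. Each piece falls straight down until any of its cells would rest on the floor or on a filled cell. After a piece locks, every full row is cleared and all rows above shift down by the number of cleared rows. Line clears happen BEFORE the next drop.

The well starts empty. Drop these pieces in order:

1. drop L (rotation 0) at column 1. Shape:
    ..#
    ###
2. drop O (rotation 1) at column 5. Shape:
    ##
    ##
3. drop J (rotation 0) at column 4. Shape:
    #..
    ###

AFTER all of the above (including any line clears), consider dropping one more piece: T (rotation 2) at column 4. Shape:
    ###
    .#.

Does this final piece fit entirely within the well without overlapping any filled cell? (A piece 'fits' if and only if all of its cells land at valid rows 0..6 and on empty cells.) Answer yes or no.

Drop 1: L rot0 at col 1 lands with bottom-row=0; cleared 0 line(s) (total 0); column heights now [0 1 1 2 0 0 0], max=2
Drop 2: O rot1 at col 5 lands with bottom-row=0; cleared 0 line(s) (total 0); column heights now [0 1 1 2 0 2 2], max=2
Drop 3: J rot0 at col 4 lands with bottom-row=2; cleared 0 line(s) (total 0); column heights now [0 1 1 2 4 3 3], max=4
Test piece T rot2 at col 4 (width 3): heights before test = [0 1 1 2 4 3 3]; fits = True

Answer: yes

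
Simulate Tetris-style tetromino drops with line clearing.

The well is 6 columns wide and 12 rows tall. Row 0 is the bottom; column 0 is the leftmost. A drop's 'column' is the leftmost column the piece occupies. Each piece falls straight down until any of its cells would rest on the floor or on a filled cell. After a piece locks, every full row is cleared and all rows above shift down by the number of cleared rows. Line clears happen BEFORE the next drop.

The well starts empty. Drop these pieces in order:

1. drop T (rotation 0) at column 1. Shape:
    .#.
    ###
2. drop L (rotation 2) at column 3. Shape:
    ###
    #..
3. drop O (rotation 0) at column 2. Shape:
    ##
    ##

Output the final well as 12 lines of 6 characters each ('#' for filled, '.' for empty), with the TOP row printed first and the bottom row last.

Drop 1: T rot0 at col 1 lands with bottom-row=0; cleared 0 line(s) (total 0); column heights now [0 1 2 1 0 0], max=2
Drop 2: L rot2 at col 3 lands with bottom-row=1; cleared 0 line(s) (total 0); column heights now [0 1 2 3 3 3], max=3
Drop 3: O rot0 at col 2 lands with bottom-row=3; cleared 0 line(s) (total 0); column heights now [0 1 5 5 3 3], max=5

Answer: ......
......
......
......
......
......
......
..##..
..##..
...###
..##..
.###..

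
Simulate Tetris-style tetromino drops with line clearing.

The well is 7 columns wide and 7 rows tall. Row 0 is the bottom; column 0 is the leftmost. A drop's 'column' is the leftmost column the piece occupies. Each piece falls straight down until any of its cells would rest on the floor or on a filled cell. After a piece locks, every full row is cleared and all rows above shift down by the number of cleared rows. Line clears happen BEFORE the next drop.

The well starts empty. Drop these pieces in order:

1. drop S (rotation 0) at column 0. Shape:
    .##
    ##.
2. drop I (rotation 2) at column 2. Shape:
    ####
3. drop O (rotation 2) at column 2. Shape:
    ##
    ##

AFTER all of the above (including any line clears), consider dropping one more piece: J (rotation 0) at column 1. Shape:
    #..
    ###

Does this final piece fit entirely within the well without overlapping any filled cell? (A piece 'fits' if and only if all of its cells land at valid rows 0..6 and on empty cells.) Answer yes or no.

Answer: yes

Derivation:
Drop 1: S rot0 at col 0 lands with bottom-row=0; cleared 0 line(s) (total 0); column heights now [1 2 2 0 0 0 0], max=2
Drop 2: I rot2 at col 2 lands with bottom-row=2; cleared 0 line(s) (total 0); column heights now [1 2 3 3 3 3 0], max=3
Drop 3: O rot2 at col 2 lands with bottom-row=3; cleared 0 line(s) (total 0); column heights now [1 2 5 5 3 3 0], max=5
Test piece J rot0 at col 1 (width 3): heights before test = [1 2 5 5 3 3 0]; fits = True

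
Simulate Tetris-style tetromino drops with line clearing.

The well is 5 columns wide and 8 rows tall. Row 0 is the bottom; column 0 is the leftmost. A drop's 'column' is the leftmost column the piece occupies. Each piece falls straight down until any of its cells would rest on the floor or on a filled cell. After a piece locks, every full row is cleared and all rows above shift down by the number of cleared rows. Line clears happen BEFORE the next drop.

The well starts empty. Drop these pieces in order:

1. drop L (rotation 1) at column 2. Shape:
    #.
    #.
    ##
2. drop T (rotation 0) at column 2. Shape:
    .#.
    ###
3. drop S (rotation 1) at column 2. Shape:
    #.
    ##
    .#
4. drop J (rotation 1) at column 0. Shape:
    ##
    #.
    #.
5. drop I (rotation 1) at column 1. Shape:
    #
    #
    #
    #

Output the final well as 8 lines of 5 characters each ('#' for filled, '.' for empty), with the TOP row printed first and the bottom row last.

Answer: ..#..
.###.
.#.#.
.#.#.
.####
###..
#.#..
#.##.

Derivation:
Drop 1: L rot1 at col 2 lands with bottom-row=0; cleared 0 line(s) (total 0); column heights now [0 0 3 1 0], max=3
Drop 2: T rot0 at col 2 lands with bottom-row=3; cleared 0 line(s) (total 0); column heights now [0 0 4 5 4], max=5
Drop 3: S rot1 at col 2 lands with bottom-row=5; cleared 0 line(s) (total 0); column heights now [0 0 8 7 4], max=8
Drop 4: J rot1 at col 0 lands with bottom-row=0; cleared 0 line(s) (total 0); column heights now [3 3 8 7 4], max=8
Drop 5: I rot1 at col 1 lands with bottom-row=3; cleared 0 line(s) (total 0); column heights now [3 7 8 7 4], max=8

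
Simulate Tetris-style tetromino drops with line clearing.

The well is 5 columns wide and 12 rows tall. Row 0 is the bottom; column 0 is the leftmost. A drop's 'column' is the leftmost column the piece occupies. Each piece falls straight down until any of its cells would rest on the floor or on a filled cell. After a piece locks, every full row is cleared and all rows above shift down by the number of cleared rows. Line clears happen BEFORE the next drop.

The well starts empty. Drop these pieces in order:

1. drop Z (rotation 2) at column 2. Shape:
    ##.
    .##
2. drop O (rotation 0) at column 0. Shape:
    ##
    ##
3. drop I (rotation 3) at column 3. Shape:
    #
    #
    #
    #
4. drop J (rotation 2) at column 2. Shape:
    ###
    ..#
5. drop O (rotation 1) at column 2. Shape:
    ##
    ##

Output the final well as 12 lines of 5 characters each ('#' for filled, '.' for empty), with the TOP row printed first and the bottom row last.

Drop 1: Z rot2 at col 2 lands with bottom-row=0; cleared 0 line(s) (total 0); column heights now [0 0 2 2 1], max=2
Drop 2: O rot0 at col 0 lands with bottom-row=0; cleared 0 line(s) (total 0); column heights now [2 2 2 2 1], max=2
Drop 3: I rot3 at col 3 lands with bottom-row=2; cleared 0 line(s) (total 0); column heights now [2 2 2 6 1], max=6
Drop 4: J rot2 at col 2 lands with bottom-row=5; cleared 0 line(s) (total 0); column heights now [2 2 7 7 7], max=7
Drop 5: O rot1 at col 2 lands with bottom-row=7; cleared 0 line(s) (total 0); column heights now [2 2 9 9 7], max=9

Answer: .....
.....
.....
..##.
..##.
..###
...##
...#.
...#.
...#.
####.
##.##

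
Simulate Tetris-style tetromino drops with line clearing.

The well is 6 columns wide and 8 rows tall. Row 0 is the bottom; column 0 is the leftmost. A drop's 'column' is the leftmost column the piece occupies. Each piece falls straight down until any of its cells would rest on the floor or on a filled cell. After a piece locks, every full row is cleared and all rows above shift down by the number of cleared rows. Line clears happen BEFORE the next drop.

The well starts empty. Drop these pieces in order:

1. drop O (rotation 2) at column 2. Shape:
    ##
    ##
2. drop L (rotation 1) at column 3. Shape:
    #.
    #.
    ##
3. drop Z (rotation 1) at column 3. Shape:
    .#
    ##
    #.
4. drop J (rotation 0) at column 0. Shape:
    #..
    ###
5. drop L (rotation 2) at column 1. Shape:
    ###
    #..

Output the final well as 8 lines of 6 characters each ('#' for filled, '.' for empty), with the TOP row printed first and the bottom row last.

Drop 1: O rot2 at col 2 lands with bottom-row=0; cleared 0 line(s) (total 0); column heights now [0 0 2 2 0 0], max=2
Drop 2: L rot1 at col 3 lands with bottom-row=2; cleared 0 line(s) (total 0); column heights now [0 0 2 5 3 0], max=5
Drop 3: Z rot1 at col 3 lands with bottom-row=5; cleared 0 line(s) (total 0); column heights now [0 0 2 7 8 0], max=8
Drop 4: J rot0 at col 0 lands with bottom-row=2; cleared 0 line(s) (total 0); column heights now [4 3 3 7 8 0], max=8
Drop 5: L rot2 at col 1 lands with bottom-row=6; cleared 0 line(s) (total 0); column heights now [4 8 8 8 8 0], max=8

Answer: .####.
.#.##.
...#..
...#..
#..#..
#####.
..##..
..##..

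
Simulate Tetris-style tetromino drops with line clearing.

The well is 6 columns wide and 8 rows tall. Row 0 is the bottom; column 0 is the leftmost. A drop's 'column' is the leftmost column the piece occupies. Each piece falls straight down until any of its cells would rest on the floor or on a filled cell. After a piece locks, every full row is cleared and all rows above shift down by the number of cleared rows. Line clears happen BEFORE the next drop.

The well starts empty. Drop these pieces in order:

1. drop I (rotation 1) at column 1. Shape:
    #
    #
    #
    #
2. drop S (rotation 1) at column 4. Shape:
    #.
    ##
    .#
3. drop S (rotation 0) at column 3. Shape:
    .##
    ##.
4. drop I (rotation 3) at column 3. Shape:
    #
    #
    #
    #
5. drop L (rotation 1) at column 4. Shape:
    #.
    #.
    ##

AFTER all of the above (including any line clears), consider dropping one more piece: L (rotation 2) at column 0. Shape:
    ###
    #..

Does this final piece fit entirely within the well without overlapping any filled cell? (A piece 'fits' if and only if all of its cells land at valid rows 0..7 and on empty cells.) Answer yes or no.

Drop 1: I rot1 at col 1 lands with bottom-row=0; cleared 0 line(s) (total 0); column heights now [0 4 0 0 0 0], max=4
Drop 2: S rot1 at col 4 lands with bottom-row=0; cleared 0 line(s) (total 0); column heights now [0 4 0 0 3 2], max=4
Drop 3: S rot0 at col 3 lands with bottom-row=3; cleared 0 line(s) (total 0); column heights now [0 4 0 4 5 5], max=5
Drop 4: I rot3 at col 3 lands with bottom-row=4; cleared 0 line(s) (total 0); column heights now [0 4 0 8 5 5], max=8
Drop 5: L rot1 at col 4 lands with bottom-row=5; cleared 0 line(s) (total 0); column heights now [0 4 0 8 8 6], max=8
Test piece L rot2 at col 0 (width 3): heights before test = [0 4 0 8 8 6]; fits = True

Answer: yes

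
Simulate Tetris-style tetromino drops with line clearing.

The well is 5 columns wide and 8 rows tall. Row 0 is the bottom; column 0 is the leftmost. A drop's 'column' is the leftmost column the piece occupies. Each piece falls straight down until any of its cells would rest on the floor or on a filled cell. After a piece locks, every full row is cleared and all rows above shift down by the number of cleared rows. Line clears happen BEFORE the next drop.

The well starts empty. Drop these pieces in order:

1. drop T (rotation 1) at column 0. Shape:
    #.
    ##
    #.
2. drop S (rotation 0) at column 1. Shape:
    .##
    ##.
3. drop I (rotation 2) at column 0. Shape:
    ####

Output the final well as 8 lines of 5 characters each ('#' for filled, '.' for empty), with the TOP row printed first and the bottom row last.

Drop 1: T rot1 at col 0 lands with bottom-row=0; cleared 0 line(s) (total 0); column heights now [3 2 0 0 0], max=3
Drop 2: S rot0 at col 1 lands with bottom-row=2; cleared 0 line(s) (total 0); column heights now [3 3 4 4 0], max=4
Drop 3: I rot2 at col 0 lands with bottom-row=4; cleared 0 line(s) (total 0); column heights now [5 5 5 5 0], max=5

Answer: .....
.....
.....
####.
..##.
###..
##...
#....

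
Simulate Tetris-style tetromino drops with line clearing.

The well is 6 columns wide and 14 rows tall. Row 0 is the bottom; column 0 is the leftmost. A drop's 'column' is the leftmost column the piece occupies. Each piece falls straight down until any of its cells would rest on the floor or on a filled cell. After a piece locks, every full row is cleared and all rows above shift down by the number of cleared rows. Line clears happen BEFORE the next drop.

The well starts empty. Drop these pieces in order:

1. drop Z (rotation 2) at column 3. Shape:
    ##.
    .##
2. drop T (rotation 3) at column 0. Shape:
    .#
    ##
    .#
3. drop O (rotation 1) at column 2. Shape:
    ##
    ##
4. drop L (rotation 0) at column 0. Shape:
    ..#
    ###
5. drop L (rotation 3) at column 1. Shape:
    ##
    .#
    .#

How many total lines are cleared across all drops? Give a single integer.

Drop 1: Z rot2 at col 3 lands with bottom-row=0; cleared 0 line(s) (total 0); column heights now [0 0 0 2 2 1], max=2
Drop 2: T rot3 at col 0 lands with bottom-row=0; cleared 0 line(s) (total 0); column heights now [2 3 0 2 2 1], max=3
Drop 3: O rot1 at col 2 lands with bottom-row=2; cleared 0 line(s) (total 0); column heights now [2 3 4 4 2 1], max=4
Drop 4: L rot0 at col 0 lands with bottom-row=4; cleared 0 line(s) (total 0); column heights now [5 5 6 4 2 1], max=6
Drop 5: L rot3 at col 1 lands with bottom-row=6; cleared 0 line(s) (total 0); column heights now [5 9 9 4 2 1], max=9

Answer: 0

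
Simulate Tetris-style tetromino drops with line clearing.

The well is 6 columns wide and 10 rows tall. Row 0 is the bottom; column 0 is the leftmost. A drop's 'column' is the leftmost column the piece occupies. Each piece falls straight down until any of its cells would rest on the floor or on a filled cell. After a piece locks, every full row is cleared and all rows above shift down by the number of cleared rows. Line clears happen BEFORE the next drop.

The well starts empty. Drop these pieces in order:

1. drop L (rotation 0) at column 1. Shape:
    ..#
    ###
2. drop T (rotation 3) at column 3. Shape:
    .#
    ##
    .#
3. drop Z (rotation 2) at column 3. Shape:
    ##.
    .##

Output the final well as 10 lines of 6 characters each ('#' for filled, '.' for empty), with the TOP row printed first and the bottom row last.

Answer: ......
......
......
......
...##.
....##
....#.
...##.
...##.
.###..

Derivation:
Drop 1: L rot0 at col 1 lands with bottom-row=0; cleared 0 line(s) (total 0); column heights now [0 1 1 2 0 0], max=2
Drop 2: T rot3 at col 3 lands with bottom-row=1; cleared 0 line(s) (total 0); column heights now [0 1 1 3 4 0], max=4
Drop 3: Z rot2 at col 3 lands with bottom-row=4; cleared 0 line(s) (total 0); column heights now [0 1 1 6 6 5], max=6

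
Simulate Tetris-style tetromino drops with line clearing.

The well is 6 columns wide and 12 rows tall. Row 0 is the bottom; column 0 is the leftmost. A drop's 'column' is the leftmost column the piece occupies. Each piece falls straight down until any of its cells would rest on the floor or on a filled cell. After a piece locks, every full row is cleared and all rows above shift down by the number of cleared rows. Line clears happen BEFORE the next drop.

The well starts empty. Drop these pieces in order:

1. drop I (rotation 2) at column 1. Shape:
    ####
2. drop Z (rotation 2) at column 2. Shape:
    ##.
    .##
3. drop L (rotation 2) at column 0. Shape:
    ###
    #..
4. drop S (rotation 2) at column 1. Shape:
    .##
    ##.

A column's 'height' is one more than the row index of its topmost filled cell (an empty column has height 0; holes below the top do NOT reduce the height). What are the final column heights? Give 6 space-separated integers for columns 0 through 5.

Drop 1: I rot2 at col 1 lands with bottom-row=0; cleared 0 line(s) (total 0); column heights now [0 1 1 1 1 0], max=1
Drop 2: Z rot2 at col 2 lands with bottom-row=1; cleared 0 line(s) (total 0); column heights now [0 1 3 3 2 0], max=3
Drop 3: L rot2 at col 0 lands with bottom-row=2; cleared 0 line(s) (total 0); column heights now [4 4 4 3 2 0], max=4
Drop 4: S rot2 at col 1 lands with bottom-row=4; cleared 0 line(s) (total 0); column heights now [4 5 6 6 2 0], max=6

Answer: 4 5 6 6 2 0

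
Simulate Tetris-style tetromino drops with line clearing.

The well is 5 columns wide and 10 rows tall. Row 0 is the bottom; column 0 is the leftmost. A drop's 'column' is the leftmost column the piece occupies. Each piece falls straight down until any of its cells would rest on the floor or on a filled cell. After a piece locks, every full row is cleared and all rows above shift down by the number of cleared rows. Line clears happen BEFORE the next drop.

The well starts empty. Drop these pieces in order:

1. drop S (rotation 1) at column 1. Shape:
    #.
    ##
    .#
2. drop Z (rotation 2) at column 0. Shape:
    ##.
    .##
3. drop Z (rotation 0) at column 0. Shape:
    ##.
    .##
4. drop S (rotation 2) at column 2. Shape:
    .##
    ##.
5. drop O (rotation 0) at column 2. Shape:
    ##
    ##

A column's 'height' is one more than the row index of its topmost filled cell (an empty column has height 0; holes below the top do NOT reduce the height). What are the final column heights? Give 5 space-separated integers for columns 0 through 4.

Drop 1: S rot1 at col 1 lands with bottom-row=0; cleared 0 line(s) (total 0); column heights now [0 3 2 0 0], max=3
Drop 2: Z rot2 at col 0 lands with bottom-row=3; cleared 0 line(s) (total 0); column heights now [5 5 4 0 0], max=5
Drop 3: Z rot0 at col 0 lands with bottom-row=5; cleared 0 line(s) (total 0); column heights now [7 7 6 0 0], max=7
Drop 4: S rot2 at col 2 lands with bottom-row=6; cleared 0 line(s) (total 0); column heights now [7 7 7 8 8], max=8
Drop 5: O rot0 at col 2 lands with bottom-row=8; cleared 0 line(s) (total 0); column heights now [7 7 10 10 8], max=10

Answer: 7 7 10 10 8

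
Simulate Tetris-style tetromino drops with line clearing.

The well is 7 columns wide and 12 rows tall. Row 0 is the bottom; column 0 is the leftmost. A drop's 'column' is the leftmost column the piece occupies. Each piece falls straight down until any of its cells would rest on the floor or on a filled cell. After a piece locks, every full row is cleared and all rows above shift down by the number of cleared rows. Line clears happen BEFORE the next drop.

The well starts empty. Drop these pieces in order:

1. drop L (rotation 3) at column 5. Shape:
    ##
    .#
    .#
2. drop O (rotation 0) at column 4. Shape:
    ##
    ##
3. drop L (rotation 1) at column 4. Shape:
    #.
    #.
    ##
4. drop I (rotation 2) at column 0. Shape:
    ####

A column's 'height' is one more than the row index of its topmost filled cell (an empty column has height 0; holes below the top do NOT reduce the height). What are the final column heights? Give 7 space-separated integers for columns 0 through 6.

Answer: 1 1 1 1 8 6 3

Derivation:
Drop 1: L rot3 at col 5 lands with bottom-row=0; cleared 0 line(s) (total 0); column heights now [0 0 0 0 0 3 3], max=3
Drop 2: O rot0 at col 4 lands with bottom-row=3; cleared 0 line(s) (total 0); column heights now [0 0 0 0 5 5 3], max=5
Drop 3: L rot1 at col 4 lands with bottom-row=5; cleared 0 line(s) (total 0); column heights now [0 0 0 0 8 6 3], max=8
Drop 4: I rot2 at col 0 lands with bottom-row=0; cleared 0 line(s) (total 0); column heights now [1 1 1 1 8 6 3], max=8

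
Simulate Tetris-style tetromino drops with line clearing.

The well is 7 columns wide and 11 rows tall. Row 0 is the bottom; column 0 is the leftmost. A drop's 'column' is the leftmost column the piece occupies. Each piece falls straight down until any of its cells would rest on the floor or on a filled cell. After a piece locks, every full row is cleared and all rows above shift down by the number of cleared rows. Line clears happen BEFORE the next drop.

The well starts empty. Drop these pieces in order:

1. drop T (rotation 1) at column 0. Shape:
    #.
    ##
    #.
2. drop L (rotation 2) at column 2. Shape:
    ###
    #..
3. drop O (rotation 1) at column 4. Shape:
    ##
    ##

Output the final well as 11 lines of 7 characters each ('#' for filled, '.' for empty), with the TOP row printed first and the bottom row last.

Answer: .......
.......
.......
.......
.......
.......
.......
....##.
#...##.
#####..
#.#....

Derivation:
Drop 1: T rot1 at col 0 lands with bottom-row=0; cleared 0 line(s) (total 0); column heights now [3 2 0 0 0 0 0], max=3
Drop 2: L rot2 at col 2 lands with bottom-row=0; cleared 0 line(s) (total 0); column heights now [3 2 2 2 2 0 0], max=3
Drop 3: O rot1 at col 4 lands with bottom-row=2; cleared 0 line(s) (total 0); column heights now [3 2 2 2 4 4 0], max=4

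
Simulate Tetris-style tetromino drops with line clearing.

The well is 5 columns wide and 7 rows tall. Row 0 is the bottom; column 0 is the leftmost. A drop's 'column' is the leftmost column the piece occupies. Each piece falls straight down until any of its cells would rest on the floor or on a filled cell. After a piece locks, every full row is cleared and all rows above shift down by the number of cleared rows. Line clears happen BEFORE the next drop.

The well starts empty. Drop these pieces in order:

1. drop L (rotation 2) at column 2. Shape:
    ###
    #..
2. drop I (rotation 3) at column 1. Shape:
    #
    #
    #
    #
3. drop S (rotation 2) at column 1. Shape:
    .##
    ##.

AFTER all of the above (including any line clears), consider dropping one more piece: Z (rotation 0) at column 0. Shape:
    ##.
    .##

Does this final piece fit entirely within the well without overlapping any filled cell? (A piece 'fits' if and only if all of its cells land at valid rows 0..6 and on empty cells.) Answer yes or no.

Answer: no

Derivation:
Drop 1: L rot2 at col 2 lands with bottom-row=0; cleared 0 line(s) (total 0); column heights now [0 0 2 2 2], max=2
Drop 2: I rot3 at col 1 lands with bottom-row=0; cleared 0 line(s) (total 0); column heights now [0 4 2 2 2], max=4
Drop 3: S rot2 at col 1 lands with bottom-row=4; cleared 0 line(s) (total 0); column heights now [0 5 6 6 2], max=6
Test piece Z rot0 at col 0 (width 3): heights before test = [0 5 6 6 2]; fits = False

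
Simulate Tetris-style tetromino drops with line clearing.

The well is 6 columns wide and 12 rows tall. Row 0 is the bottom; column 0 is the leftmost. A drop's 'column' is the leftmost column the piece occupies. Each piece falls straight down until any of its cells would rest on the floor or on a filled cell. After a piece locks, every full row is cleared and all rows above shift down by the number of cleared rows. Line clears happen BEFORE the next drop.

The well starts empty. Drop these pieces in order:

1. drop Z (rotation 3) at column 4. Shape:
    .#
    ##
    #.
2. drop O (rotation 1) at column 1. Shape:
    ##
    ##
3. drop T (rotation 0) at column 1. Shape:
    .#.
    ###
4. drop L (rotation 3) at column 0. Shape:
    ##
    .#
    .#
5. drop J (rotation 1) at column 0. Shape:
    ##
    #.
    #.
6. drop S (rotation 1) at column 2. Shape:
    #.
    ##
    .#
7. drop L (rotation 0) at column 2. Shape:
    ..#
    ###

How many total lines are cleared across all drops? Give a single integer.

Answer: 0

Derivation:
Drop 1: Z rot3 at col 4 lands with bottom-row=0; cleared 0 line(s) (total 0); column heights now [0 0 0 0 2 3], max=3
Drop 2: O rot1 at col 1 lands with bottom-row=0; cleared 0 line(s) (total 0); column heights now [0 2 2 0 2 3], max=3
Drop 3: T rot0 at col 1 lands with bottom-row=2; cleared 0 line(s) (total 0); column heights now [0 3 4 3 2 3], max=4
Drop 4: L rot3 at col 0 lands with bottom-row=3; cleared 0 line(s) (total 0); column heights now [6 6 4 3 2 3], max=6
Drop 5: J rot1 at col 0 lands with bottom-row=6; cleared 0 line(s) (total 0); column heights now [9 9 4 3 2 3], max=9
Drop 6: S rot1 at col 2 lands with bottom-row=3; cleared 0 line(s) (total 0); column heights now [9 9 6 5 2 3], max=9
Drop 7: L rot0 at col 2 lands with bottom-row=6; cleared 0 line(s) (total 0); column heights now [9 9 7 7 8 3], max=9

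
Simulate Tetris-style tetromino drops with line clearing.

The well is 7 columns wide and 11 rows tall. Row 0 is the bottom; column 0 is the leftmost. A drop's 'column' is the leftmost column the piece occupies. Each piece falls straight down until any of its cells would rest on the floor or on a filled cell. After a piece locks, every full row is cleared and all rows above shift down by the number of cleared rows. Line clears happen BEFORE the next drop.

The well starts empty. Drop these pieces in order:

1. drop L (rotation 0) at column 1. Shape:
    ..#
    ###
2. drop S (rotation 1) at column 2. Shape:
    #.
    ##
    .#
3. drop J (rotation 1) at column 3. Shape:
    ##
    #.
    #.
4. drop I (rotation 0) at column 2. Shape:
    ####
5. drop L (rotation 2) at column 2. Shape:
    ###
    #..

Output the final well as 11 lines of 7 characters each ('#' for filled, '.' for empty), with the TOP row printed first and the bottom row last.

Drop 1: L rot0 at col 1 lands with bottom-row=0; cleared 0 line(s) (total 0); column heights now [0 1 1 2 0 0 0], max=2
Drop 2: S rot1 at col 2 lands with bottom-row=2; cleared 0 line(s) (total 0); column heights now [0 1 5 4 0 0 0], max=5
Drop 3: J rot1 at col 3 lands with bottom-row=4; cleared 0 line(s) (total 0); column heights now [0 1 5 7 7 0 0], max=7
Drop 4: I rot0 at col 2 lands with bottom-row=7; cleared 0 line(s) (total 0); column heights now [0 1 8 8 8 8 0], max=8
Drop 5: L rot2 at col 2 lands with bottom-row=8; cleared 0 line(s) (total 0); column heights now [0 1 10 10 10 8 0], max=10

Answer: .......
..###..
..#....
..####.
...##..
...#...
..##...
..##...
...#...
...#...
.###...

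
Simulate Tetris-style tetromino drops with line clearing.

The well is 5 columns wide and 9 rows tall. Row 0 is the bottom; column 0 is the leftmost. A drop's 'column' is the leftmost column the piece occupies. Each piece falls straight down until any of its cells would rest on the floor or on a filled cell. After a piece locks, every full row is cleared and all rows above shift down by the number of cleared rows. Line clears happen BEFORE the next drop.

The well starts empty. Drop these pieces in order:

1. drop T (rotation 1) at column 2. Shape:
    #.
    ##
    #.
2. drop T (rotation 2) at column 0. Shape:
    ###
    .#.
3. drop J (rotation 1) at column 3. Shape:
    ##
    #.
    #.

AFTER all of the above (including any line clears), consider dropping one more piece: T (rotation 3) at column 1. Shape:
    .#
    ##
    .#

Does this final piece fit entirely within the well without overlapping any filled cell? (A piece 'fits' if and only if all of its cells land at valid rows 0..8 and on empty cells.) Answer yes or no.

Drop 1: T rot1 at col 2 lands with bottom-row=0; cleared 0 line(s) (total 0); column heights now [0 0 3 2 0], max=3
Drop 2: T rot2 at col 0 lands with bottom-row=2; cleared 0 line(s) (total 0); column heights now [4 4 4 2 0], max=4
Drop 3: J rot1 at col 3 lands with bottom-row=2; cleared 0 line(s) (total 0); column heights now [4 4 4 5 5], max=5
Test piece T rot3 at col 1 (width 2): heights before test = [4 4 4 5 5]; fits = True

Answer: yes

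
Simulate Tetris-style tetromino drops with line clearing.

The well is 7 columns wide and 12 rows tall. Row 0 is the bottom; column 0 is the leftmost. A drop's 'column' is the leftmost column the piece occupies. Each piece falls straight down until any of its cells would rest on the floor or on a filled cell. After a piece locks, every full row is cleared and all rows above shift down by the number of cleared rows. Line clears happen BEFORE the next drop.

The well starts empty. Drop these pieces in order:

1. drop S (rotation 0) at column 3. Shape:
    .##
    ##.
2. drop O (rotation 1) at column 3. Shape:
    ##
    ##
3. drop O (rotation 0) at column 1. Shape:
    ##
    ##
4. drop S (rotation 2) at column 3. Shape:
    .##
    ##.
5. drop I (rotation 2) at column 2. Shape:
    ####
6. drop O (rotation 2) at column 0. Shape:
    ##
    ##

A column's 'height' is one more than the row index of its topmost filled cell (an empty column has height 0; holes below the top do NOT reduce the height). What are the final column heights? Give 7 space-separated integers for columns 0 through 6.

Answer: 4 4 7 7 7 7 0

Derivation:
Drop 1: S rot0 at col 3 lands with bottom-row=0; cleared 0 line(s) (total 0); column heights now [0 0 0 1 2 2 0], max=2
Drop 2: O rot1 at col 3 lands with bottom-row=2; cleared 0 line(s) (total 0); column heights now [0 0 0 4 4 2 0], max=4
Drop 3: O rot0 at col 1 lands with bottom-row=0; cleared 0 line(s) (total 0); column heights now [0 2 2 4 4 2 0], max=4
Drop 4: S rot2 at col 3 lands with bottom-row=4; cleared 0 line(s) (total 0); column heights now [0 2 2 5 6 6 0], max=6
Drop 5: I rot2 at col 2 lands with bottom-row=6; cleared 0 line(s) (total 0); column heights now [0 2 7 7 7 7 0], max=7
Drop 6: O rot2 at col 0 lands with bottom-row=2; cleared 0 line(s) (total 0); column heights now [4 4 7 7 7 7 0], max=7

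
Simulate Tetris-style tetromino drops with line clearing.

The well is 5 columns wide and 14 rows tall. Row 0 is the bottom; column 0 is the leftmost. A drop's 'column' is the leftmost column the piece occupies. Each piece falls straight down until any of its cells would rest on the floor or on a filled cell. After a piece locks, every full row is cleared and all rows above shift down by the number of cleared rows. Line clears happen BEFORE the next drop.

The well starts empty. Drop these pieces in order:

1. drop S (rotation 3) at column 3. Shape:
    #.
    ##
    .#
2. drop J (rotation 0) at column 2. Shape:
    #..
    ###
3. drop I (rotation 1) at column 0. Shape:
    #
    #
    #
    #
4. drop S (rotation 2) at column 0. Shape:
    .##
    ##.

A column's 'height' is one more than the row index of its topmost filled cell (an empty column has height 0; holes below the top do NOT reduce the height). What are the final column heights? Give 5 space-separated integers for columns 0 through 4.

Drop 1: S rot3 at col 3 lands with bottom-row=0; cleared 0 line(s) (total 0); column heights now [0 0 0 3 2], max=3
Drop 2: J rot0 at col 2 lands with bottom-row=3; cleared 0 line(s) (total 0); column heights now [0 0 5 4 4], max=5
Drop 3: I rot1 at col 0 lands with bottom-row=0; cleared 0 line(s) (total 0); column heights now [4 0 5 4 4], max=5
Drop 4: S rot2 at col 0 lands with bottom-row=4; cleared 0 line(s) (total 0); column heights now [5 6 6 4 4], max=6

Answer: 5 6 6 4 4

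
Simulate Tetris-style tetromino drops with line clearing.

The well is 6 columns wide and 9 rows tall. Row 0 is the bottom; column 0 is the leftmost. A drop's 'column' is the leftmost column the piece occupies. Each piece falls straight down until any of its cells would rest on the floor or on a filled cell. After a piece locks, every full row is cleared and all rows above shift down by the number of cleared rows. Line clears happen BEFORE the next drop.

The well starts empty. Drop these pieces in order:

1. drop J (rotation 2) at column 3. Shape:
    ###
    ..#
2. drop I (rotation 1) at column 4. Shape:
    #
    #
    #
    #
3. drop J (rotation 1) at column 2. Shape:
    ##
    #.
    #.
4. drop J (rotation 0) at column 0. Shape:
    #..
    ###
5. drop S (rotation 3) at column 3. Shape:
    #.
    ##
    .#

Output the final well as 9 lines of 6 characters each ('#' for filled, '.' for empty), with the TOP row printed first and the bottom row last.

Answer: ...#..
...##.
....#.
....#.
#...#.
###.#.
..###.
..####
..#..#

Derivation:
Drop 1: J rot2 at col 3 lands with bottom-row=0; cleared 0 line(s) (total 0); column heights now [0 0 0 2 2 2], max=2
Drop 2: I rot1 at col 4 lands with bottom-row=2; cleared 0 line(s) (total 0); column heights now [0 0 0 2 6 2], max=6
Drop 3: J rot1 at col 2 lands with bottom-row=0; cleared 0 line(s) (total 0); column heights now [0 0 3 3 6 2], max=6
Drop 4: J rot0 at col 0 lands with bottom-row=3; cleared 0 line(s) (total 0); column heights now [5 4 4 3 6 2], max=6
Drop 5: S rot3 at col 3 lands with bottom-row=6; cleared 0 line(s) (total 0); column heights now [5 4 4 9 8 2], max=9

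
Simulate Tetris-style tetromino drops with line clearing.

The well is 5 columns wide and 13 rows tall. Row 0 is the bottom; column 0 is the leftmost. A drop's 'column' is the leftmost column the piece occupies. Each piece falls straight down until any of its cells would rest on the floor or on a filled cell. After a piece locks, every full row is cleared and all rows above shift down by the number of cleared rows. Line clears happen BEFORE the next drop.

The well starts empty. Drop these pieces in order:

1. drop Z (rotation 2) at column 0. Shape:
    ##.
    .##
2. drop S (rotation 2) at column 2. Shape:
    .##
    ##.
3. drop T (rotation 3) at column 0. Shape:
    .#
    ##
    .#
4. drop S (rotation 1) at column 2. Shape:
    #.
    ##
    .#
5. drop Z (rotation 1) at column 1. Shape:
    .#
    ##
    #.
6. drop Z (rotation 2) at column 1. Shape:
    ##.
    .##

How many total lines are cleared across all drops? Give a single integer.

Answer: 0

Derivation:
Drop 1: Z rot2 at col 0 lands with bottom-row=0; cleared 0 line(s) (total 0); column heights now [2 2 1 0 0], max=2
Drop 2: S rot2 at col 2 lands with bottom-row=1; cleared 0 line(s) (total 0); column heights now [2 2 2 3 3], max=3
Drop 3: T rot3 at col 0 lands with bottom-row=2; cleared 0 line(s) (total 0); column heights now [4 5 2 3 3], max=5
Drop 4: S rot1 at col 2 lands with bottom-row=3; cleared 0 line(s) (total 0); column heights now [4 5 6 5 3], max=6
Drop 5: Z rot1 at col 1 lands with bottom-row=5; cleared 0 line(s) (total 0); column heights now [4 7 8 5 3], max=8
Drop 6: Z rot2 at col 1 lands with bottom-row=8; cleared 0 line(s) (total 0); column heights now [4 10 10 9 3], max=10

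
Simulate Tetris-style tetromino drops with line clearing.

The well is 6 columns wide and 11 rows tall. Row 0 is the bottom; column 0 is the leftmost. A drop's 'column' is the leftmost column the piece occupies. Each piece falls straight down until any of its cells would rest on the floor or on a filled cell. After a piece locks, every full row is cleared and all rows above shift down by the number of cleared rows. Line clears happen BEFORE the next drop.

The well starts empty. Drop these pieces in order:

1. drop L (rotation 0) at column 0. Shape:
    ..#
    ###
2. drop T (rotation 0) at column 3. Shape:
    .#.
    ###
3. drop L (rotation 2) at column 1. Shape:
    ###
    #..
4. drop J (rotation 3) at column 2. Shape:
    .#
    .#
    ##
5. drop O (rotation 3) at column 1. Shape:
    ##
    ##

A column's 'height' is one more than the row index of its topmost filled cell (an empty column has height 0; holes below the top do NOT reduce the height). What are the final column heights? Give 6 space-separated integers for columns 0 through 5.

Drop 1: L rot0 at col 0 lands with bottom-row=0; cleared 0 line(s) (total 0); column heights now [1 1 2 0 0 0], max=2
Drop 2: T rot0 at col 3 lands with bottom-row=0; cleared 1 line(s) (total 1); column heights now [0 0 1 0 1 0], max=1
Drop 3: L rot2 at col 1 lands with bottom-row=0; cleared 0 line(s) (total 1); column heights now [0 2 2 2 1 0], max=2
Drop 4: J rot3 at col 2 lands with bottom-row=2; cleared 0 line(s) (total 1); column heights now [0 2 3 5 1 0], max=5
Drop 5: O rot3 at col 1 lands with bottom-row=3; cleared 0 line(s) (total 1); column heights now [0 5 5 5 1 0], max=5

Answer: 0 5 5 5 1 0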